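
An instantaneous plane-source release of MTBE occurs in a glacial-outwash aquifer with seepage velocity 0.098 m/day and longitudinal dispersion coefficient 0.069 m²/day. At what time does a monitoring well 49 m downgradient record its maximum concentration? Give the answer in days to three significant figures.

493 days

For the 1D instantaneous-source solution, setting ∂C/∂t = 0 at fixed x gives v²t² + 2Dt − x² = 0, so t = (√(D² + v²x²) − D)/v².
√(D² + v²x²) = √(0.069² + 0.098² × 49²) = 4.802; v² = 0.009604.
t = (4.802 − 0.069)/0.009604 = 493 days (vs. the pure-advection estimate x/v = 500 d).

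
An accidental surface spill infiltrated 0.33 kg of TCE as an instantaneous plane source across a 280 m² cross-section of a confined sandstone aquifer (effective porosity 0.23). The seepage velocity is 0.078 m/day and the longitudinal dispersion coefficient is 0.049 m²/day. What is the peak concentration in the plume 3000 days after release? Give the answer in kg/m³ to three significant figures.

0.000119 kg/m³

The peak of an instantaneous 1D plume sits at x = vt; there the Gaussian factor is 1 and C_max = M/(n_e·A·√(4πDt)), where n_e·A is the pore area the mass is dissolved in.
√(4πDt) = √(4π × 0.049 × 3000) = 42.98 m, so C_max = 0.33/(0.23 × 280 × 42.98) = 0.000119 kg/m³.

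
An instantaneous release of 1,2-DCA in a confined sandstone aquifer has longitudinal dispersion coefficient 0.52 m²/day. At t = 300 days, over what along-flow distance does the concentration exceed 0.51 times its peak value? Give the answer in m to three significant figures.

The plume is Gaussian with σ = √(2Dt) = √(2 × 0.52 × 300) = 17.66 m.
C/C_peak = exp(−Δx²/(2σ²)) = 0.51 ⇒ Δx = σ·√(−2 ln 0.51) = 17.66 × 1.160 = 20.49 m.
Width = 2Δx = 41.0 m.

41.0 m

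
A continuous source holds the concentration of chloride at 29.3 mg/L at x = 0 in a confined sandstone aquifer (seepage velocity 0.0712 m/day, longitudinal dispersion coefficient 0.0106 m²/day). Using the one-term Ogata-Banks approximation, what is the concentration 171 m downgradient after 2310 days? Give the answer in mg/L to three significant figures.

5.14 mg/L

For a continuous step input, C/C₀ ≈ ½·erfc((x−vt)/(2√(Dt))).
vt = 0.0712 × 2310 = 164.472 m and 2√(Dt) = 2√(0.0106 × 2310) = 9.897 m.
Argument (x−vt)/(2√(Dt)) = (171 − 164.472)/9.897 = 0.6596; ½·erfc(0.6596) = 0.1755.
C = 29.3 × 0.1755 = 5.14 mg/L.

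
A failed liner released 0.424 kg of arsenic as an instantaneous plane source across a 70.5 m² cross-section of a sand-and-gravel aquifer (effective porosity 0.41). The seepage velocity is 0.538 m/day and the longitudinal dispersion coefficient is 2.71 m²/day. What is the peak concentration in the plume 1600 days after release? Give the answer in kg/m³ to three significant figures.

The peak of an instantaneous 1D plume sits at x = vt; there the Gaussian factor is 1 and C_max = M/(n_e·A·√(4πDt)), where n_e·A is the pore area the mass is dissolved in.
√(4πDt) = √(4π × 2.71 × 1600) = 233.4 m, so C_max = 0.424/(0.41 × 70.5 × 233.4) = 6.28e-05 kg/m³.

6.28e-05 kg/m³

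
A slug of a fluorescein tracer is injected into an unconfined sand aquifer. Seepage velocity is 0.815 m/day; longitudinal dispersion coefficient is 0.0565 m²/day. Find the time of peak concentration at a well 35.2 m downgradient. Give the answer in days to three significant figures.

For the 1D instantaneous-source solution, setting ∂C/∂t = 0 at fixed x gives v²t² + 2Dt − x² = 0, so t = (√(D² + v²x²) − D)/v².
√(D² + v²x²) = √(0.0565² + 0.815² × 35.2²) = 28.69; v² = 0.664225.
t = (28.69 − 0.0565)/0.664225 = 43.1 days (vs. the pure-advection estimate x/v = 43.2 d).

43.1 days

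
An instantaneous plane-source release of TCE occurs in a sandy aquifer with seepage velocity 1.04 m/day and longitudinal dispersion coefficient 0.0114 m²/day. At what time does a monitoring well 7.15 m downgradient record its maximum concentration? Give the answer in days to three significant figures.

For the 1D instantaneous-source solution, setting ∂C/∂t = 0 at fixed x gives v²t² + 2Dt − x² = 0, so t = (√(D² + v²x²) − D)/v².
√(D² + v²x²) = √(0.0114² + 1.04² × 7.15²) = 7.436; v² = 1.0816.
t = (7.436 − 0.0114)/1.0816 = 6.86 days (vs. the pure-advection estimate x/v = 6.88 d).

6.86 days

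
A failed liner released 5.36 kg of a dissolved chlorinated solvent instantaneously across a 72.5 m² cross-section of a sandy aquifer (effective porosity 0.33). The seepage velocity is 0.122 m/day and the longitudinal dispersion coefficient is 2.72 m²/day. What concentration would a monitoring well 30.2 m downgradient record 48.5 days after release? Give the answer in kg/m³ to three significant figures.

For an instantaneous plane source, C(x,t) = M/(n_e·A·√(4πDt)) · exp(−(x−vt)²/(4Dt)), with n_e·A the pore (flow) area.
Plume center vt = 0.122 × 48.5 = 5.917 m, so the well at 30.2 m is 24.283 m downgradient of the peak.
√(4πDt) = 40.72 m, giving peak height M/(n_e·A·√(4πDt)) = 5.36/(0.33 × 72.5 × 40.72) = 0.005502 kg/m³.
(x−vt)²/(4Dt) = (24.283)²/(4 × 2.72 × 48.5) = 1.117; exp(−1.117) = 0.3273.
C = 0.005502 × 0.3273 = 0.00180 kg/m³.

0.00180 kg/m³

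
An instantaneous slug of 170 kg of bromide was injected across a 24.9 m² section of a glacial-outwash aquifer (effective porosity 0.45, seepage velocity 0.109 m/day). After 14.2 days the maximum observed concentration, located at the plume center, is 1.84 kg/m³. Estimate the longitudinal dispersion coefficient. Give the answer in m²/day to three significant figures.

0.381 m²/day

At the plume center C_max = M/(n_e·A·√(4πDt)), so D = M²/(4πt·(n_e·A·C_max)²).
n_e·A·C_max = 0.45 × 24.9 × 1.84 = 20.62 kg/m.
D = 170²/(4π × 14.2 × 20.62²) = 0.381 m²/day.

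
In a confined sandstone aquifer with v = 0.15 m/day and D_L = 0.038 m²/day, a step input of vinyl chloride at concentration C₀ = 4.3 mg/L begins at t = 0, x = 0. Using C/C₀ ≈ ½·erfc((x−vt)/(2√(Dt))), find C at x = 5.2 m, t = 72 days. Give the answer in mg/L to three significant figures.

4.26 mg/L

For a continuous step input, C/C₀ ≈ ½·erfc((x−vt)/(2√(Dt))).
vt = 0.15 × 72 = 10.8 m and 2√(Dt) = 2√(0.038 × 72) = 3.308 m.
Argument (x−vt)/(2√(Dt)) = (5.2 − 10.8)/3.308 = -1.693; ½·erfc(-1.693) = 0.9917.
C = 4.3 × 0.9917 = 4.26 mg/L.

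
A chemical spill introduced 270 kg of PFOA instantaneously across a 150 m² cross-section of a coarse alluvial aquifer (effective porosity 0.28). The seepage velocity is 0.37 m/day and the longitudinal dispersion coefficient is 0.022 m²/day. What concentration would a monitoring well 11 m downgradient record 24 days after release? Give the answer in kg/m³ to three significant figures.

0.297 kg/m³

For an instantaneous plane source, C(x,t) = M/(n_e·A·√(4πDt)) · exp(−(x−vt)²/(4Dt)), with n_e·A the pore (flow) area.
Plume center vt = 0.37 × 24 = 8.88 m, so the well at 11 m is 2.12 m downgradient of the peak.
√(4πDt) = 2.576 m, giving peak height M/(n_e·A·√(4πDt)) = 270/(0.28 × 150 × 2.576) = 2.496 kg/m³.
(x−vt)²/(4Dt) = (2.12)²/(4 × 0.022 × 24) = 2.128; exp(−2.128) = 0.1191.
C = 2.496 × 0.1191 = 0.297 kg/m³.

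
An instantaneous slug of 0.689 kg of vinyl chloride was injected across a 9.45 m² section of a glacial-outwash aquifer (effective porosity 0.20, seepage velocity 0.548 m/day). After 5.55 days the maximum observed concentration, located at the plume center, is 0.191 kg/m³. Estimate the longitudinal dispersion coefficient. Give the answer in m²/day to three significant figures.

At the plume center C_max = M/(n_e·A·√(4πDt)), so D = M²/(4πt·(n_e·A·C_max)²).
n_e·A·C_max = 0.20 × 9.45 × 0.191 = 0.3610 kg/m.
D = 0.689²/(4π × 5.55 × 0.3610²) = 0.0522 m²/day.

0.0522 m²/day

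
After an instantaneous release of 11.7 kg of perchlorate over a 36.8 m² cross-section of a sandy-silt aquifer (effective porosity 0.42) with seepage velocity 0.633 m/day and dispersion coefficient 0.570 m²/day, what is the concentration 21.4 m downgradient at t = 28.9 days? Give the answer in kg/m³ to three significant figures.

For an instantaneous plane source, C(x,t) = M/(n_e·A·√(4πDt)) · exp(−(x−vt)²/(4Dt)), with n_e·A the pore (flow) area.
Plume center vt = 0.633 × 28.9 = 18.2937 m, so the well at 21.4 m is 3.1063 m downgradient of the peak.
√(4πDt) = 14.39 m, giving peak height M/(n_e·A·√(4πDt)) = 11.7/(0.42 × 36.8 × 14.39) = 0.05261 kg/m³.
(x−vt)²/(4Dt) = (3.1063)²/(4 × 0.570 × 28.9) = 0.1464; exp(−0.1464) = 0.8638.
C = 0.05261 × 0.8638 = 0.0454 kg/m³.

0.0454 kg/m³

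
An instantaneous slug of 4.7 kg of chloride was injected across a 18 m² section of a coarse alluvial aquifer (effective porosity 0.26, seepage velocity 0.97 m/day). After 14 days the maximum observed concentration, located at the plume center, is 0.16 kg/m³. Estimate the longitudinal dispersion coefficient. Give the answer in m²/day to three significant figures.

At the plume center C_max = M/(n_e·A·√(4πDt)), so D = M²/(4πt·(n_e·A·C_max)²).
n_e·A·C_max = 0.26 × 18 × 0.16 = 0.7488 kg/m.
D = 4.7²/(4π × 14 × 0.7488²) = 0.224 m²/day.

0.224 m²/day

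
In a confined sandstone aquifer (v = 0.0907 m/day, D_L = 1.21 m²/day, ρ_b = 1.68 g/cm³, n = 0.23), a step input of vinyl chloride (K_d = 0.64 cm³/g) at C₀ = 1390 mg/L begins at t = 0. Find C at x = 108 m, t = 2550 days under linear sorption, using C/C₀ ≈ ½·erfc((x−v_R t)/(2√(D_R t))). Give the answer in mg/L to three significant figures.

28.8 mg/L

Retardation factor R = 1 + ρ_b·K_d/n = 1 + 1.68 × 0.64/0.23 = 5.675.
Sorption retards both mechanisms: v_R = v/R = 0.01598 m/day, D_R = D/R = 0.2132 m²/day.
v_R·t = 0.01598 × 2550 = 40.749 m; 2√(D_R t) = 46.63 m; argument = (108 − 40.749)/46.63 = 1.442.
C = C₀ × ½·erfc(1.442) = 1390 × 0.02071 = 28.8 mg/L.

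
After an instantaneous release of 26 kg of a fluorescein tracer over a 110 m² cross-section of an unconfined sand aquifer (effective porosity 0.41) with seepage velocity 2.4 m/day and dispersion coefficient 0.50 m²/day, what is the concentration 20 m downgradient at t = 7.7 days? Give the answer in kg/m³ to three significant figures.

0.0713 kg/m³

For an instantaneous plane source, C(x,t) = M/(n_e·A·√(4πDt)) · exp(−(x−vt)²/(4Dt)), with n_e·A the pore (flow) area.
Plume center vt = 2.4 × 7.7 = 18.48 m, so the well at 20 m is 1.52 m downgradient of the peak.
√(4πDt) = 6.956 m, giving peak height M/(n_e·A·√(4πDt)) = 26/(0.41 × 110 × 6.956) = 0.08288 kg/m³.
(x−vt)²/(4Dt) = (1.52)²/(4 × 0.50 × 7.7) = 0.1500; exp(−0.1500) = 0.8607.
C = 0.08288 × 0.8607 = 0.0713 kg/m³.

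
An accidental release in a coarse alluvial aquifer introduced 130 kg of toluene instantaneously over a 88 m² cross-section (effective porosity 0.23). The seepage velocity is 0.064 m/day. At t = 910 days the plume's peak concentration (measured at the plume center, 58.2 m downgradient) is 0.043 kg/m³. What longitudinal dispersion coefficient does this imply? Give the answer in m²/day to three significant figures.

At the plume center C_max = M/(n_e·A·√(4πDt)), so D = M²/(4πt·(n_e·A·C_max)²).
n_e·A·C_max = 0.23 × 88 × 0.043 = 0.8703 kg/m.
D = 130²/(4π × 910 × 0.8703²) = 1.95 m²/day.

1.95 m²/day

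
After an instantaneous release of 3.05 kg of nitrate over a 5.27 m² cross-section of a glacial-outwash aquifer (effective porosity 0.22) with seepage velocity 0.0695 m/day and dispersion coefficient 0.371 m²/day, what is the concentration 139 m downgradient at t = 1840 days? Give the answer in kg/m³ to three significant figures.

For an instantaneous plane source, C(x,t) = M/(n_e·A·√(4πDt)) · exp(−(x−vt)²/(4Dt)), with n_e·A the pore (flow) area.
Plume center vt = 0.0695 × 1840 = 127.88 m, so the well at 139 m is 11.12 m downgradient of the peak.
√(4πDt) = 92.62 m, giving peak height M/(n_e·A·√(4πDt)) = 3.05/(0.22 × 5.27 × 92.62) = 0.02840 kg/m³.
(x−vt)²/(4Dt) = (11.12)²/(4 × 0.371 × 1840) = 0.04529; exp(−0.04529) = 0.9557.
C = 0.02840 × 0.9557 = 0.0271 kg/m³.

0.0271 kg/m³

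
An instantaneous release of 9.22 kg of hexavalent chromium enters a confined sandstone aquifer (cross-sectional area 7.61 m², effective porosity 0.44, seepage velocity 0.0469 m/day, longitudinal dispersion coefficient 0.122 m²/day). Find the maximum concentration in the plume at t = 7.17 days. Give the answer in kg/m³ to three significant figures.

The peak of an instantaneous 1D plume sits at x = vt; there the Gaussian factor is 1 and C_max = M/(n_e·A·√(4πDt)), where n_e·A is the pore area the mass is dissolved in.
√(4πDt) = √(4π × 0.122 × 7.17) = 3.315 m, so C_max = 9.22/(0.44 × 7.61 × 3.315) = 0.831 kg/m³.

0.831 kg/m³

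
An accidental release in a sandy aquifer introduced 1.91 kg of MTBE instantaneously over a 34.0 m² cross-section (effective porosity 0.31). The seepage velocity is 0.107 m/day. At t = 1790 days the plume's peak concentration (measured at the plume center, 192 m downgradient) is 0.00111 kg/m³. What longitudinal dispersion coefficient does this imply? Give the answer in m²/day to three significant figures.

1.18 m²/day

At the plume center C_max = M/(n_e·A·√(4πDt)), so D = M²/(4πt·(n_e·A·C_max)²).
n_e·A·C_max = 0.31 × 34.0 × 0.00111 = 0.01170 kg/m.
D = 1.91²/(4π × 1790 × 0.01170²) = 1.18 m²/day.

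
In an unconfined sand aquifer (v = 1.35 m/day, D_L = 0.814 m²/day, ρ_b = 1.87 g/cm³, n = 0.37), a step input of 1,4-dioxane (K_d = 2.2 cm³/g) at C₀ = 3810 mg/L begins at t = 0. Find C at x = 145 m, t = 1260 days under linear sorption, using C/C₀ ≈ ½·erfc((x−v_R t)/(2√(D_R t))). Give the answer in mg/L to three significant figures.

Retardation factor R = 1 + ρ_b·K_d/n = 1 + 1.87 × 2.2/0.37 = 12.12.
Sorption retards both mechanisms: v_R = v/R = 0.1114 m/day, D_R = D/R = 0.06716 m²/day.
v_R·t = 0.1114 × 1260 = 140.364 m; 2√(D_R t) = 18.40 m; argument = (145 − 140.364)/18.40 = 0.2520.
C = C₀ × ½·erfc(0.2520) = 3810 × 0.3608 = 1370 mg/L.

1370 mg/L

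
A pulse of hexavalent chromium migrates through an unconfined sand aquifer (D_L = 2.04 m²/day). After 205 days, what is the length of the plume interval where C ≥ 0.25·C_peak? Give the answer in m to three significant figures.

The plume is Gaussian with σ = √(2Dt) = √(2 × 2.04 × 205) = 28.92 m.
C/C_peak = exp(−Δx²/(2σ²)) = 0.25 ⇒ Δx = σ·√(−2 ln 0.25) = 28.92 × 1.665 = 48.15 m.
Width = 2Δx = 96.3 m.

96.3 m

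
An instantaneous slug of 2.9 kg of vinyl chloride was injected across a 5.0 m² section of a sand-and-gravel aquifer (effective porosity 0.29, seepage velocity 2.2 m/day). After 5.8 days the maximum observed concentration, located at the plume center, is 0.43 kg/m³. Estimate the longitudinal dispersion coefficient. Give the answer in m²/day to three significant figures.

0.297 m²/day

At the plume center C_max = M/(n_e·A·√(4πDt)), so D = M²/(4πt·(n_e·A·C_max)²).
n_e·A·C_max = 0.29 × 5.0 × 0.43 = 0.6235 kg/m.
D = 2.9²/(4π × 5.8 × 0.6235²) = 0.297 m²/day.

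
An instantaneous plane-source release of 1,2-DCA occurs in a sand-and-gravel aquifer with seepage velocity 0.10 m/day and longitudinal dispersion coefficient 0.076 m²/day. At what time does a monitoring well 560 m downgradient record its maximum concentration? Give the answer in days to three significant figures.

5590 days

For the 1D instantaneous-source solution, setting ∂C/∂t = 0 at fixed x gives v²t² + 2Dt − x² = 0, so t = (√(D² + v²x²) − D)/v².
√(D² + v²x²) = √(0.076² + 0.10² × 560²) = 56.00; v² = 0.01.
t = (56.00 − 0.076)/0.01 = 5590 days (vs. the pure-advection estimate x/v = 5600 d).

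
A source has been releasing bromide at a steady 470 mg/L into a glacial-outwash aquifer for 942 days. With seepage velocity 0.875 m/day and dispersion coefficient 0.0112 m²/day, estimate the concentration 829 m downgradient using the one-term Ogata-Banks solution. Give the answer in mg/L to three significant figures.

70.8 mg/L

For a continuous step input, C/C₀ ≈ ½·erfc((x−vt)/(2√(Dt))).
vt = 0.875 × 942 = 824.25 m and 2√(Dt) = 2√(0.0112 × 942) = 6.496 m.
Argument (x−vt)/(2√(Dt)) = (829 − 824.25)/6.496 = 0.7312; ½·erfc(0.7312) = 0.1506.
C = 470 × 0.1506 = 70.8 mg/L.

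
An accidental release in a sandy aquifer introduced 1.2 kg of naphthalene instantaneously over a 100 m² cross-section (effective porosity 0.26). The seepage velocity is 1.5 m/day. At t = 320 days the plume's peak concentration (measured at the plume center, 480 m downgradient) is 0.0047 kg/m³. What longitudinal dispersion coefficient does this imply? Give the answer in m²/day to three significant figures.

0.0240 m²/day

At the plume center C_max = M/(n_e·A·√(4πDt)), so D = M²/(4πt·(n_e·A·C_max)²).
n_e·A·C_max = 0.26 × 100 × 0.0047 = 0.1222 kg/m.
D = 1.2²/(4π × 320 × 0.1222²) = 0.0240 m²/day.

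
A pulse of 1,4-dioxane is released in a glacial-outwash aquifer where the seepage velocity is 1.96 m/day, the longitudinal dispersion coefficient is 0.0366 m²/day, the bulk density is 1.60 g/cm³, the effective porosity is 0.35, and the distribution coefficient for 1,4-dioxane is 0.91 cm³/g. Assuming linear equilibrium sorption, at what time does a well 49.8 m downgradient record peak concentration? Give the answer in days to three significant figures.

131 days

Retardation factor R = 1 + ρ_b·K_d/n = 1 + 1.60 × 0.91/0.35 = 5.160.
Sorption retards both mechanisms: v_R = v/R = 0.3798 m/day, D_R = D/R = 0.007093 m²/day.
Peak time from v_R²t² + 2D_R t − x² = 0: t = (√(D_R² + v_R²x²) − D_R)/v_R².
√(D_R² + v_R²x²) = √(0.007093² + 0.3798² × 49.8²) = 18.91; v_R² = 0.1442.
t = (18.91 − 0.007093)/0.1442 = 131 days.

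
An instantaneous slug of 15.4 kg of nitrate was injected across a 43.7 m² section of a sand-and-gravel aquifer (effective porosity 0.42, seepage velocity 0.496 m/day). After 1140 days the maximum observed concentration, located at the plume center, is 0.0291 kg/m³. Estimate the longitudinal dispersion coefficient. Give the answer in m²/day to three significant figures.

At the plume center C_max = M/(n_e·A·√(4πDt)), so D = M²/(4πt·(n_e·A·C_max)²).
n_e·A·C_max = 0.42 × 43.7 × 0.0291 = 0.5341 kg/m.
D = 15.4²/(4π × 1140 × 0.5341²) = 0.0580 m²/day.

0.0580 m²/day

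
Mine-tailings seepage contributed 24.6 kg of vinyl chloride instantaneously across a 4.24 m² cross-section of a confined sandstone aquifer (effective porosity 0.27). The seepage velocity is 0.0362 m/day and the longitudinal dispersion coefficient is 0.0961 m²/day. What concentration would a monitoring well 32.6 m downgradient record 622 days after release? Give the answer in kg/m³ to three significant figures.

0.512 kg/m³

For an instantaneous plane source, C(x,t) = M/(n_e·A·√(4πDt)) · exp(−(x−vt)²/(4Dt)), with n_e·A the pore (flow) area.
Plume center vt = 0.0362 × 622 = 22.5164 m, so the well at 32.6 m is 10.0836 m downgradient of the peak.
√(4πDt) = 27.41 m, giving peak height M/(n_e·A·√(4πDt)) = 24.6/(0.27 × 4.24 × 27.41) = 0.7840 kg/m³.
(x−vt)²/(4Dt) = (10.0836)²/(4 × 0.0961 × 622) = 0.4253; exp(−0.4253) = 0.6536.
C = 0.7840 × 0.6536 = 0.512 kg/m³.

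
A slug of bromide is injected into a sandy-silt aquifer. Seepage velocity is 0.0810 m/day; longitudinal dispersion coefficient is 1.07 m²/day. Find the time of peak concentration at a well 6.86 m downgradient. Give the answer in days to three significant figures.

For the 1D instantaneous-source solution, setting ∂C/∂t = 0 at fixed x gives v²t² + 2Dt − x² = 0, so t = (√(D² + v²x²) − D)/v².
√(D² + v²x²) = √(1.07² + 0.0810² × 6.86²) = 1.206; v² = 0.006561.
t = (1.206 − 1.07)/0.006561 = 20.7 days (vs. the pure-advection estimate x/v = 84.7 d).

20.7 days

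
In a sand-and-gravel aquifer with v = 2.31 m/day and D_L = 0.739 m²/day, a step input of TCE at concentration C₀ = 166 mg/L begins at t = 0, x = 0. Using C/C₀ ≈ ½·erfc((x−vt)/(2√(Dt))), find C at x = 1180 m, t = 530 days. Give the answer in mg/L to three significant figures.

157 mg/L

For a continuous step input, C/C₀ ≈ ½·erfc((x−vt)/(2√(Dt))).
vt = 2.31 × 530 = 1224.3 m and 2√(Dt) = 2√(0.739 × 530) = 39.58 m.
Argument (x−vt)/(2√(Dt)) = (1180 − 1224.3)/39.58 = -1.119; ½·erfc(-1.119) = 0.9432.
C = 166 × 0.9432 = 157 mg/L.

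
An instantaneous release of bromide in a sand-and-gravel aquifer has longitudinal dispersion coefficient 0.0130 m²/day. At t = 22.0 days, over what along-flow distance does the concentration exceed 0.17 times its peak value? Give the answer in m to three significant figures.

The plume is Gaussian with σ = √(2Dt) = √(2 × 0.0130 × 22.0) = 0.7563 m.
C/C_peak = exp(−Δx²/(2σ²)) = 0.17 ⇒ Δx = σ·√(−2 ln 0.17) = 0.7563 × 1.883 = 1.424 m.
Width = 2Δx = 2.85 m.

2.85 m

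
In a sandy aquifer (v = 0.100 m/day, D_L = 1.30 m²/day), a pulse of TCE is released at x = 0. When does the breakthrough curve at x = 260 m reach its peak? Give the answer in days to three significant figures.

2470 days

For the 1D instantaneous-source solution, setting ∂C/∂t = 0 at fixed x gives v²t² + 2Dt − x² = 0, so t = (√(D² + v²x²) − D)/v².
√(D² + v²x²) = √(1.30² + 0.100² × 260²) = 26.03; v² = 0.01.
t = (26.03 − 1.30)/0.01 = 2470 days (vs. the pure-advection estimate x/v = 2600 d).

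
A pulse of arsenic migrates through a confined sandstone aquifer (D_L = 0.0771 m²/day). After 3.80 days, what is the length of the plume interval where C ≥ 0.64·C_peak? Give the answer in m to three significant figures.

The plume is Gaussian with σ = √(2Dt) = √(2 × 0.0771 × 3.80) = 0.7655 m.
C/C_peak = exp(−Δx²/(2σ²)) = 0.64 ⇒ Δx = σ·√(−2 ln 0.64) = 0.7655 × 0.9448 = 0.7232 m.
Width = 2Δx = 1.45 m.

1.45 m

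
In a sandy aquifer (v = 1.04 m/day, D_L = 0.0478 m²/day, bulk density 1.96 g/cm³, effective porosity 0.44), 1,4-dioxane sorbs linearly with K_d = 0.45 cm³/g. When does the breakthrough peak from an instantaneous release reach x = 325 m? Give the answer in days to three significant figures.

Retardation factor R = 1 + ρ_b·K_d/n = 1 + 1.96 × 0.45/0.44 = 3.005.
Sorption retards both mechanisms: v_R = v/R = 0.3461 m/day, D_R = D/R = 0.01591 m²/day.
Peak time from v_R²t² + 2D_R t − x² = 0: t = (√(D_R² + v_R²x²) − D_R)/v_R².
√(D_R² + v_R²x²) = √(0.01591² + 0.3461² × 325²) = 112.5; v_R² = 0.1198.
t = (112.5 − 0.01591)/0.1198 = 939 days.

939 days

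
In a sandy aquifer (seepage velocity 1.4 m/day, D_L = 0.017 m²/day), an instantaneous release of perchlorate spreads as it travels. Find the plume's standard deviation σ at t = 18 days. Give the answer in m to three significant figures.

0.782 m

Dispersive spreading gives a Gaussian with σ² = 2Dt; advection only shifts the center.
σ = √(2 × 0.017 × 18) = 0.782 m.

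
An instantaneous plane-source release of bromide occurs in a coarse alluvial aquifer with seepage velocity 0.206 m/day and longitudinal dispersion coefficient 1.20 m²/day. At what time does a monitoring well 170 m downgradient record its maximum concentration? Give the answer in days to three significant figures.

For the 1D instantaneous-source solution, setting ∂C/∂t = 0 at fixed x gives v²t² + 2Dt − x² = 0, so t = (√(D² + v²x²) − D)/v².
√(D² + v²x²) = √(1.20² + 0.206² × 170²) = 35.04; v² = 0.042436.
t = (35.04 − 1.20)/0.042436 = 797 days (vs. the pure-advection estimate x/v = 825 d).

797 days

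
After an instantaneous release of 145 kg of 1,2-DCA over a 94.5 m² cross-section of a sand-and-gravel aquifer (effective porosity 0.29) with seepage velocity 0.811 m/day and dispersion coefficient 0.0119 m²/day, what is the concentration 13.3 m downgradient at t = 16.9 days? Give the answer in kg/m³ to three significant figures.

For an instantaneous plane source, C(x,t) = M/(n_e·A·√(4πDt)) · exp(−(x−vt)²/(4Dt)), with n_e·A the pore (flow) area.
Plume center vt = 0.811 × 16.9 = 13.7059 m, so the well at 13.3 m is 0.4059 m upgradient of the peak.
√(4πDt) = 1.590 m, giving peak height M/(n_e·A·√(4πDt)) = 145/(0.29 × 94.5 × 1.590) = 3.328 kg/m³.
(x−vt)²/(4Dt) = (-0.4059)²/(4 × 0.0119 × 16.9) = 0.2048; exp(−0.2048) = 0.8148.
C = 3.328 × 0.8148 = 2.71 kg/m³.

2.71 kg/m³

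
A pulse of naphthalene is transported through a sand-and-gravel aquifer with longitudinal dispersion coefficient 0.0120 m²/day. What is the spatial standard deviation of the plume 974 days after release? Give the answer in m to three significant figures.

4.83 m

Dispersive spreading gives a Gaussian with σ² = 2Dt; advection only shifts the center.
σ = √(2 × 0.0120 × 974) = 4.83 m.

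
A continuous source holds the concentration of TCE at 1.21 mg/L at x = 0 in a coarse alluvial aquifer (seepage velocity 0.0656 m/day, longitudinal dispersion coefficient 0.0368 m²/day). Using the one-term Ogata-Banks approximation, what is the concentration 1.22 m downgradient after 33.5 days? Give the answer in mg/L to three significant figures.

For a continuous step input, C/C₀ ≈ ½·erfc((x−vt)/(2√(Dt))).
vt = 0.0656 × 33.5 = 2.1976 m and 2√(Dt) = 2√(0.0368 × 33.5) = 2.221 m.
Argument (x−vt)/(2√(Dt)) = (1.22 − 2.1976)/2.221 = -0.4402; ½·erfc(-0.4402) = 0.7332.
C = 1.21 × 0.7332 = 0.887 mg/L.

0.887 mg/L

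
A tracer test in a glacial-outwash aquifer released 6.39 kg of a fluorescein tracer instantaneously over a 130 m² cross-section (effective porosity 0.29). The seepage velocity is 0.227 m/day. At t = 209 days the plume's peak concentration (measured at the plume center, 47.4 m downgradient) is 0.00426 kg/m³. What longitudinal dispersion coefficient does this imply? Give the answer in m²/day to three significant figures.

0.603 m²/day

At the plume center C_max = M/(n_e·A·√(4πDt)), so D = M²/(4πt·(n_e·A·C_max)²).
n_e·A·C_max = 0.29 × 130 × 0.00426 = 0.1606 kg/m.
D = 6.39²/(4π × 209 × 0.1606²) = 0.603 m²/day.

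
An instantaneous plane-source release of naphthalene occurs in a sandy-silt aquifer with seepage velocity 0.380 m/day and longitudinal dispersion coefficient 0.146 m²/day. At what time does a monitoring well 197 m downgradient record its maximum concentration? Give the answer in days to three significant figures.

For the 1D instantaneous-source solution, setting ∂C/∂t = 0 at fixed x gives v²t² + 2Dt − x² = 0, so t = (√(D² + v²x²) − D)/v².
√(D² + v²x²) = √(0.146² + 0.380² × 197²) = 74.86; v² = 0.1444.
t = (74.86 − 0.146)/0.1444 = 517 days (vs. the pure-advection estimate x/v = 518 d).

517 days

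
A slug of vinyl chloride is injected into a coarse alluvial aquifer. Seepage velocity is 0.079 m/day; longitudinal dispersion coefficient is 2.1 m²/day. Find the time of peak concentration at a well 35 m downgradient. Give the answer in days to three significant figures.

220 days

For the 1D instantaneous-source solution, setting ∂C/∂t = 0 at fixed x gives v²t² + 2Dt − x² = 0, so t = (√(D² + v²x²) − D)/v².
√(D² + v²x²) = √(2.1² + 0.079² × 35²) = 3.472; v² = 0.006241.
t = (3.472 − 2.1)/0.006241 = 220 days (vs. the pure-advection estimate x/v = 443 d).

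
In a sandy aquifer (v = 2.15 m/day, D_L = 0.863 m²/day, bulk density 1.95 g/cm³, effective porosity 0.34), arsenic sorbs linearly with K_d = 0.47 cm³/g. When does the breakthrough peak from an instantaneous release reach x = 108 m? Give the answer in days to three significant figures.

Retardation factor R = 1 + ρ_b·K_d/n = 1 + 1.95 × 0.47/0.34 = 3.696.
Sorption retards both mechanisms: v_R = v/R = 0.5817 m/day, D_R = D/R = 0.2335 m²/day.
Peak time from v_R²t² + 2D_R t − x² = 0: t = (√(D_R² + v_R²x²) − D_R)/v_R².
√(D_R² + v_R²x²) = √(0.2335² + 0.5817² × 108²) = 62.82; v_R² = 0.3384.
t = (62.82 − 0.2335)/0.3384 = 185 days.

185 days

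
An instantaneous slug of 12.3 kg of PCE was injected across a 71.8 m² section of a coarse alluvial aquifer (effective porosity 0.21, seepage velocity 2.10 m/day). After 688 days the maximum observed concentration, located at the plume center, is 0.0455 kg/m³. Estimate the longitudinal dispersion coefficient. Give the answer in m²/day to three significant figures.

At the plume center C_max = M/(n_e·A·√(4πDt)), so D = M²/(4πt·(n_e·A·C_max)²).
n_e·A·C_max = 0.21 × 71.8 × 0.0455 = 0.6860 kg/m.
D = 12.3²/(4π × 688 × 0.6860²) = 0.0372 m²/day.

0.0372 m²/day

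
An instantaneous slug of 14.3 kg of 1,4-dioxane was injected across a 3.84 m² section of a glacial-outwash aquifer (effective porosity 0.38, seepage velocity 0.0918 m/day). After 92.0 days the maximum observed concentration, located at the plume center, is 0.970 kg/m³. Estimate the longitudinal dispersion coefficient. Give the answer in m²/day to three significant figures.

0.0883 m²/day

At the plume center C_max = M/(n_e·A·√(4πDt)), so D = M²/(4πt·(n_e·A·C_max)²).
n_e·A·C_max = 0.38 × 3.84 × 0.970 = 1.415 kg/m.
D = 14.3²/(4π × 92.0 × 1.415²) = 0.0883 m²/day.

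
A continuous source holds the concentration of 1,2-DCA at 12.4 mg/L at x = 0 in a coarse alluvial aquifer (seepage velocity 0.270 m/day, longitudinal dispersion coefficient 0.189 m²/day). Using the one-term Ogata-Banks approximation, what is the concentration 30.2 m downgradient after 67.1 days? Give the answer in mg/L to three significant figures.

For a continuous step input, C/C₀ ≈ ½·erfc((x−vt)/(2√(Dt))).
vt = 0.270 × 67.1 = 18.117 m and 2√(Dt) = 2√(0.189 × 67.1) = 7.122 m.
Argument (x−vt)/(2√(Dt)) = (30.2 − 18.117)/7.122 = 1.697; ½·erfc(1.697) = 0.008199.
C = 12.4 × 0.008199 = 0.102 mg/L.

0.102 mg/L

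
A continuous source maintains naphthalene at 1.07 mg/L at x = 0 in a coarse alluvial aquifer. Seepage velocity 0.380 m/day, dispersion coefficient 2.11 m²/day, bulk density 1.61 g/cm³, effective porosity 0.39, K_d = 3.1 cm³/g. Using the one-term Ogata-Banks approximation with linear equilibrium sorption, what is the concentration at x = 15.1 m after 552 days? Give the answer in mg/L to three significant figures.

0.538 mg/L

Retardation factor R = 1 + ρ_b·K_d/n = 1 + 1.61 × 3.1/0.39 = 13.80.
Sorption retards both mechanisms: v_R = v/R = 0.02754 m/day, D_R = D/R = 0.1529 m²/day.
v_R·t = 0.02754 × 552 = 15.20208 m; 2√(D_R t) = 18.37 m; argument = (15.1 − 15.20208)/18.37 = -0.005557.
C = C₀ × ½·erfc(-0.005557) = 1.07 × 0.5031 = 0.538 mg/L.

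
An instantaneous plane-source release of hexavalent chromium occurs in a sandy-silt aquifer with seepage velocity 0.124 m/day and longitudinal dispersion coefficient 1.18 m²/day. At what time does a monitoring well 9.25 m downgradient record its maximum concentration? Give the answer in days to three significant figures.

For the 1D instantaneous-source solution, setting ∂C/∂t = 0 at fixed x gives v²t² + 2Dt − x² = 0, so t = (√(D² + v²x²) − D)/v².
√(D² + v²x²) = √(1.18² + 0.124² × 9.25²) = 1.646; v² = 0.015376.
t = (1.646 − 1.18)/0.015376 = 30.3 days (vs. the pure-advection estimate x/v = 74.6 d).

30.3 days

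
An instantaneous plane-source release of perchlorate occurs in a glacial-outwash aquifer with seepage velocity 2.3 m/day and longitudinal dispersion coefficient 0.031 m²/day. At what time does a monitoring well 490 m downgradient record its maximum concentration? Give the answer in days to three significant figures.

213 days

For the 1D instantaneous-source solution, setting ∂C/∂t = 0 at fixed x gives v²t² + 2Dt − x² = 0, so t = (√(D² + v²x²) − D)/v².
√(D² + v²x²) = √(0.031² + 2.3² × 490²) = 1127; v² = 5.29.
t = (1127 − 0.031)/5.29 = 213 days (vs. the pure-advection estimate x/v = 213 d).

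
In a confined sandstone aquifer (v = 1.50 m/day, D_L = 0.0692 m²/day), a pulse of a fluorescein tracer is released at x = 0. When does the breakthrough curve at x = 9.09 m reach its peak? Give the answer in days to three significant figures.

6.03 days

For the 1D instantaneous-source solution, setting ∂C/∂t = 0 at fixed x gives v²t² + 2Dt − x² = 0, so t = (√(D² + v²x²) − D)/v².
√(D² + v²x²) = √(0.0692² + 1.50² × 9.09²) = 13.64; v² = 2.25.
t = (13.64 − 0.0692)/2.25 = 6.03 days (vs. the pure-advection estimate x/v = 6.06 d).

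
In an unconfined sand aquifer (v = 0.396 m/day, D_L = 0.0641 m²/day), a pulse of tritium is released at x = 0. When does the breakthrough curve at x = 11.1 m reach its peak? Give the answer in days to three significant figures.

27.6 days

For the 1D instantaneous-source solution, setting ∂C/∂t = 0 at fixed x gives v²t² + 2Dt − x² = 0, so t = (√(D² + v²x²) − D)/v².
√(D² + v²x²) = √(0.0641² + 0.396² × 11.1²) = 4.396; v² = 0.156816.
t = (4.396 − 0.0641)/0.156816 = 27.6 days (vs. the pure-advection estimate x/v = 28.0 d).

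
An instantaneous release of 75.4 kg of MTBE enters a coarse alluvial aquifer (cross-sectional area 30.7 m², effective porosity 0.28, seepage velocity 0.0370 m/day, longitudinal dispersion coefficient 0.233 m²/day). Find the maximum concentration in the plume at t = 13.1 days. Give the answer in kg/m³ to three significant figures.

The peak of an instantaneous 1D plume sits at x = vt; there the Gaussian factor is 1 and C_max = M/(n_e·A·√(4πDt)), where n_e·A is the pore area the mass is dissolved in.
√(4πDt) = √(4π × 0.233 × 13.1) = 6.193 m, so C_max = 75.4/(0.28 × 30.7 × 6.193) = 1.42 kg/m³.

1.42 kg/m³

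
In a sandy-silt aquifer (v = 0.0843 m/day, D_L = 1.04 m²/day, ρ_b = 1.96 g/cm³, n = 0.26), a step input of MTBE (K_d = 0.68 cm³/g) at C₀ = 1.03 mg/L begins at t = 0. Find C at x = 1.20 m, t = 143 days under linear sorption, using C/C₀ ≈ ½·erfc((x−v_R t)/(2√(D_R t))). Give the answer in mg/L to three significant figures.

0.560 mg/L

Retardation factor R = 1 + ρ_b·K_d/n = 1 + 1.96 × 0.68/0.26 = 6.126.
Sorption retards both mechanisms: v_R = v/R = 0.01376 m/day, D_R = D/R = 0.1698 m²/day.
v_R·t = 0.01376 × 143 = 1.96768 m; 2√(D_R t) = 9.855 m; argument = (1.20 − 1.96768)/9.855 = -0.07790.
C = C₀ × ½·erfc(-0.07790) = 1.03 × 0.5439 = 0.560 mg/L.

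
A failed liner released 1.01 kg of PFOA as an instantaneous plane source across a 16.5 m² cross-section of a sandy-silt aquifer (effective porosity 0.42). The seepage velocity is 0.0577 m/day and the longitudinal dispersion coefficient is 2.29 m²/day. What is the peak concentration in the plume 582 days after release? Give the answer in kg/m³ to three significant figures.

The peak of an instantaneous 1D plume sits at x = vt; there the Gaussian factor is 1 and C_max = M/(n_e·A·√(4πDt)), where n_e·A is the pore area the mass is dissolved in.
√(4πDt) = √(4π × 2.29 × 582) = 129.4 m, so C_max = 1.01/(0.42 × 16.5 × 129.4) = 0.00113 kg/m³.

0.00113 kg/m³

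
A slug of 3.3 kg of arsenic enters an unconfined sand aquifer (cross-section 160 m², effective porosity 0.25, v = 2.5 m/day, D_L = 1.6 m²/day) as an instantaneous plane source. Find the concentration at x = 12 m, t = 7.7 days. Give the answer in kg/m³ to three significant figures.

0.00228 kg/m³

For an instantaneous plane source, C(x,t) = M/(n_e·A·√(4πDt)) · exp(−(x−vt)²/(4Dt)), with n_e·A the pore (flow) area.
Plume center vt = 2.5 × 7.7 = 19.25 m, so the well at 12 m is 7.25 m upgradient of the peak.
√(4πDt) = 12.44 m, giving peak height M/(n_e·A·√(4πDt)) = 3.3/(0.25 × 160 × 12.44) = 0.006632 kg/m³.
(x−vt)²/(4Dt) = (-7.25)²/(4 × 1.6 × 7.7) = 1.067; exp(−1.067) = 0.3440.
C = 0.006632 × 0.3440 = 0.00228 kg/m³.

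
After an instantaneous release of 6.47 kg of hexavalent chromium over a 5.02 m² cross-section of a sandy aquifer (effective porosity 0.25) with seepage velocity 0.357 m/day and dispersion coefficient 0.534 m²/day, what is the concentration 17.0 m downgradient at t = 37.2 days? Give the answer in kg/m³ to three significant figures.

0.274 kg/m³

For an instantaneous plane source, C(x,t) = M/(n_e·A·√(4πDt)) · exp(−(x−vt)²/(4Dt)), with n_e·A the pore (flow) area.
Plume center vt = 0.357 × 37.2 = 13.2804 m, so the well at 17.0 m is 3.7196 m downgradient of the peak.
√(4πDt) = 15.80 m, giving peak height M/(n_e·A·√(4πDt)) = 6.47/(0.25 × 5.02 × 15.80) = 0.3263 kg/m³.
(x−vt)²/(4Dt) = (3.7196)²/(4 × 0.534 × 37.2) = 0.1741; exp(−0.1741) = 0.8402.
C = 0.3263 × 0.8402 = 0.274 kg/m³.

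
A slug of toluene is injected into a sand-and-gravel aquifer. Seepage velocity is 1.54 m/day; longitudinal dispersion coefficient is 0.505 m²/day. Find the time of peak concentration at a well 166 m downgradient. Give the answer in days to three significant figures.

108 days

For the 1D instantaneous-source solution, setting ∂C/∂t = 0 at fixed x gives v²t² + 2Dt − x² = 0, so t = (√(D² + v²x²) − D)/v².
√(D² + v²x²) = √(0.505² + 1.54² × 166²) = 255.6; v² = 2.3716.
t = (255.6 − 0.505)/2.3716 = 108 days (vs. the pure-advection estimate x/v = 108 d).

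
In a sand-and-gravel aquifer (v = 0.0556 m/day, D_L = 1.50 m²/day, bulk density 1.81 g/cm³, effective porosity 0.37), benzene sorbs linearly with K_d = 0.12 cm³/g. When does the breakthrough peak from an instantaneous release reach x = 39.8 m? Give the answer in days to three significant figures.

Retardation factor R = 1 + ρ_b·K_d/n = 1 + 1.81 × 0.12/0.37 = 1.587.
Sorption retards both mechanisms: v_R = v/R = 0.03503 m/day, D_R = D/R = 0.9452 m²/day.
Peak time from v_R²t² + 2D_R t − x² = 0: t = (√(D_R² + v_R²x²) − D_R)/v_R².
√(D_R² + v_R²x²) = √(0.9452² + 0.03503² × 39.8²) = 1.684; v_R² = 0.001227.
t = (1.684 − 0.9452)/0.001227 = 602 days.

602 days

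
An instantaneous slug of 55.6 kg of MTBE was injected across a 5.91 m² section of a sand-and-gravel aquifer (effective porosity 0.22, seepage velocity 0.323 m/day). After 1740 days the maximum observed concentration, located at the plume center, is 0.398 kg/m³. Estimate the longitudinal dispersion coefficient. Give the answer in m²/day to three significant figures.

At the plume center C_max = M/(n_e·A·√(4πDt)), so D = M²/(4πt·(n_e·A·C_max)²).
n_e·A·C_max = 0.22 × 5.91 × 0.398 = 0.5175 kg/m.
D = 55.6²/(4π × 1740 × 0.5175²) = 0.528 m²/day.

0.528 m²/day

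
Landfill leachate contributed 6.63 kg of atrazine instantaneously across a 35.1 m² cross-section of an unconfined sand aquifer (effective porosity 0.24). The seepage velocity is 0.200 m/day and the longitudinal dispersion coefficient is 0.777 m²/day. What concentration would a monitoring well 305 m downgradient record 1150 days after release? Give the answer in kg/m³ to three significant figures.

0.00154 kg/m³

For an instantaneous plane source, C(x,t) = M/(n_e·A·√(4πDt)) · exp(−(x−vt)²/(4Dt)), with n_e·A the pore (flow) area.
Plume center vt = 0.200 × 1150 = 230 m, so the well at 305 m is 75 m downgradient of the peak.
√(4πDt) = 106.0 m, giving peak height M/(n_e·A·√(4πDt)) = 6.63/(0.24 × 35.1 × 106.0) = 0.007425 kg/m³.
(x−vt)²/(4Dt) = (75)²/(4 × 0.777 × 1150) = 1.574; exp(−1.574) = 0.2072.
C = 0.007425 × 0.2072 = 0.00154 kg/m³.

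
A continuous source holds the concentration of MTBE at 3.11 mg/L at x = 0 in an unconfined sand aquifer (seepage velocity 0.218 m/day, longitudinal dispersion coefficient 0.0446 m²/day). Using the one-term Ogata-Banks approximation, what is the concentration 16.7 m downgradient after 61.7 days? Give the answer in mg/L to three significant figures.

0.258 mg/L

For a continuous step input, C/C₀ ≈ ½·erfc((x−vt)/(2√(Dt))).
vt = 0.218 × 61.7 = 13.4506 m and 2√(Dt) = 2√(0.0446 × 61.7) = 3.318 m.
Argument (x−vt)/(2√(Dt)) = (16.7 − 13.4506)/3.318 = 0.9793; ½·erfc(0.9793) = 0.08304.
C = 3.11 × 0.08304 = 0.258 mg/L.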